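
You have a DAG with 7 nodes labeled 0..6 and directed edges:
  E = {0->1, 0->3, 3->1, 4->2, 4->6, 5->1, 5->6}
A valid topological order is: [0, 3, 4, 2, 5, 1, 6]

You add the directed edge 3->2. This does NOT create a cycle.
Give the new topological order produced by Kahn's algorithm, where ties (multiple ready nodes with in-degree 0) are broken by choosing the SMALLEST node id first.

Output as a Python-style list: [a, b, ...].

Answer: [0, 3, 4, 2, 5, 1, 6]

Derivation:
Old toposort: [0, 3, 4, 2, 5, 1, 6]
Added edge: 3->2
Position of 3 (1) < position of 2 (3). Old order still valid.
Run Kahn's algorithm (break ties by smallest node id):
  initial in-degrees: [0, 3, 2, 1, 0, 0, 2]
  ready (indeg=0): [0, 4, 5]
  pop 0: indeg[1]->2; indeg[3]->0 | ready=[3, 4, 5] | order so far=[0]
  pop 3: indeg[1]->1; indeg[2]->1 | ready=[4, 5] | order so far=[0, 3]
  pop 4: indeg[2]->0; indeg[6]->1 | ready=[2, 5] | order so far=[0, 3, 4]
  pop 2: no out-edges | ready=[5] | order so far=[0, 3, 4, 2]
  pop 5: indeg[1]->0; indeg[6]->0 | ready=[1, 6] | order so far=[0, 3, 4, 2, 5]
  pop 1: no out-edges | ready=[6] | order so far=[0, 3, 4, 2, 5, 1]
  pop 6: no out-edges | ready=[] | order so far=[0, 3, 4, 2, 5, 1, 6]
  Result: [0, 3, 4, 2, 5, 1, 6]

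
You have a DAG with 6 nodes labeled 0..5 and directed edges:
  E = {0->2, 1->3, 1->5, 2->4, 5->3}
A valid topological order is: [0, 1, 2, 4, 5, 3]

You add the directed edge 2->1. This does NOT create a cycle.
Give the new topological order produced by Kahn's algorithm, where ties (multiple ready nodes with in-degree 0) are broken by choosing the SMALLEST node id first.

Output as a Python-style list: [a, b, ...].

Old toposort: [0, 1, 2, 4, 5, 3]
Added edge: 2->1
Position of 2 (2) > position of 1 (1). Must reorder: 2 must now come before 1.
Run Kahn's algorithm (break ties by smallest node id):
  initial in-degrees: [0, 1, 1, 2, 1, 1]
  ready (indeg=0): [0]
  pop 0: indeg[2]->0 | ready=[2] | order so far=[0]
  pop 2: indeg[1]->0; indeg[4]->0 | ready=[1, 4] | order so far=[0, 2]
  pop 1: indeg[3]->1; indeg[5]->0 | ready=[4, 5] | order so far=[0, 2, 1]
  pop 4: no out-edges | ready=[5] | order so far=[0, 2, 1, 4]
  pop 5: indeg[3]->0 | ready=[3] | order so far=[0, 2, 1, 4, 5]
  pop 3: no out-edges | ready=[] | order so far=[0, 2, 1, 4, 5, 3]
  Result: [0, 2, 1, 4, 5, 3]

Answer: [0, 2, 1, 4, 5, 3]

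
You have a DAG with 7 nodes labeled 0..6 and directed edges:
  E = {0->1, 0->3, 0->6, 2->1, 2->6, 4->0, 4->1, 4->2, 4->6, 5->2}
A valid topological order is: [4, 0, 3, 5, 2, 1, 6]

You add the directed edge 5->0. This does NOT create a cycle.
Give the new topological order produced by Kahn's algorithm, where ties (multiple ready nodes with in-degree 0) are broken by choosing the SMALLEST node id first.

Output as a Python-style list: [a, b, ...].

Answer: [4, 5, 0, 2, 1, 3, 6]

Derivation:
Old toposort: [4, 0, 3, 5, 2, 1, 6]
Added edge: 5->0
Position of 5 (3) > position of 0 (1). Must reorder: 5 must now come before 0.
Run Kahn's algorithm (break ties by smallest node id):
  initial in-degrees: [2, 3, 2, 1, 0, 0, 3]
  ready (indeg=0): [4, 5]
  pop 4: indeg[0]->1; indeg[1]->2; indeg[2]->1; indeg[6]->2 | ready=[5] | order so far=[4]
  pop 5: indeg[0]->0; indeg[2]->0 | ready=[0, 2] | order so far=[4, 5]
  pop 0: indeg[1]->1; indeg[3]->0; indeg[6]->1 | ready=[2, 3] | order so far=[4, 5, 0]
  pop 2: indeg[1]->0; indeg[6]->0 | ready=[1, 3, 6] | order so far=[4, 5, 0, 2]
  pop 1: no out-edges | ready=[3, 6] | order so far=[4, 5, 0, 2, 1]
  pop 3: no out-edges | ready=[6] | order so far=[4, 5, 0, 2, 1, 3]
  pop 6: no out-edges | ready=[] | order so far=[4, 5, 0, 2, 1, 3, 6]
  Result: [4, 5, 0, 2, 1, 3, 6]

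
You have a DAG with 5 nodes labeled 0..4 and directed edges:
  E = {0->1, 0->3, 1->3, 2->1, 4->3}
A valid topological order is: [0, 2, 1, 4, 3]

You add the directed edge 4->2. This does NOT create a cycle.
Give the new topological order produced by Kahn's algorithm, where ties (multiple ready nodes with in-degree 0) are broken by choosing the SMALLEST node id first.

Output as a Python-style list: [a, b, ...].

Answer: [0, 4, 2, 1, 3]

Derivation:
Old toposort: [0, 2, 1, 4, 3]
Added edge: 4->2
Position of 4 (3) > position of 2 (1). Must reorder: 4 must now come before 2.
Run Kahn's algorithm (break ties by smallest node id):
  initial in-degrees: [0, 2, 1, 3, 0]
  ready (indeg=0): [0, 4]
  pop 0: indeg[1]->1; indeg[3]->2 | ready=[4] | order so far=[0]
  pop 4: indeg[2]->0; indeg[3]->1 | ready=[2] | order so far=[0, 4]
  pop 2: indeg[1]->0 | ready=[1] | order so far=[0, 4, 2]
  pop 1: indeg[3]->0 | ready=[3] | order so far=[0, 4, 2, 1]
  pop 3: no out-edges | ready=[] | order so far=[0, 4, 2, 1, 3]
  Result: [0, 4, 2, 1, 3]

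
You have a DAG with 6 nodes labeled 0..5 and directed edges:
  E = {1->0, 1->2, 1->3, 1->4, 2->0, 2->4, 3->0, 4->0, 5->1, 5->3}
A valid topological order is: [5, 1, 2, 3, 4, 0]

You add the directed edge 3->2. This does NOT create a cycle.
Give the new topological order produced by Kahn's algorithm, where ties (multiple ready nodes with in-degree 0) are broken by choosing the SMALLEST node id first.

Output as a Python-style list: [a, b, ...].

Old toposort: [5, 1, 2, 3, 4, 0]
Added edge: 3->2
Position of 3 (3) > position of 2 (2). Must reorder: 3 must now come before 2.
Run Kahn's algorithm (break ties by smallest node id):
  initial in-degrees: [4, 1, 2, 2, 2, 0]
  ready (indeg=0): [5]
  pop 5: indeg[1]->0; indeg[3]->1 | ready=[1] | order so far=[5]
  pop 1: indeg[0]->3; indeg[2]->1; indeg[3]->0; indeg[4]->1 | ready=[3] | order so far=[5, 1]
  pop 3: indeg[0]->2; indeg[2]->0 | ready=[2] | order so far=[5, 1, 3]
  pop 2: indeg[0]->1; indeg[4]->0 | ready=[4] | order so far=[5, 1, 3, 2]
  pop 4: indeg[0]->0 | ready=[0] | order so far=[5, 1, 3, 2, 4]
  pop 0: no out-edges | ready=[] | order so far=[5, 1, 3, 2, 4, 0]
  Result: [5, 1, 3, 2, 4, 0]

Answer: [5, 1, 3, 2, 4, 0]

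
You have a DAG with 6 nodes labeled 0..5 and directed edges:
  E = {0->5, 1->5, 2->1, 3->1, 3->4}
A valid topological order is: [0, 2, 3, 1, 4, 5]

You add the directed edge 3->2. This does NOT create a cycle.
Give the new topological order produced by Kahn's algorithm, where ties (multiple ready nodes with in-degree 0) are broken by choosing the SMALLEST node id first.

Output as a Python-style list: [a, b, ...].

Answer: [0, 3, 2, 1, 4, 5]

Derivation:
Old toposort: [0, 2, 3, 1, 4, 5]
Added edge: 3->2
Position of 3 (2) > position of 2 (1). Must reorder: 3 must now come before 2.
Run Kahn's algorithm (break ties by smallest node id):
  initial in-degrees: [0, 2, 1, 0, 1, 2]
  ready (indeg=0): [0, 3]
  pop 0: indeg[5]->1 | ready=[3] | order so far=[0]
  pop 3: indeg[1]->1; indeg[2]->0; indeg[4]->0 | ready=[2, 4] | order so far=[0, 3]
  pop 2: indeg[1]->0 | ready=[1, 4] | order so far=[0, 3, 2]
  pop 1: indeg[5]->0 | ready=[4, 5] | order so far=[0, 3, 2, 1]
  pop 4: no out-edges | ready=[5] | order so far=[0, 3, 2, 1, 4]
  pop 5: no out-edges | ready=[] | order so far=[0, 3, 2, 1, 4, 5]
  Result: [0, 3, 2, 1, 4, 5]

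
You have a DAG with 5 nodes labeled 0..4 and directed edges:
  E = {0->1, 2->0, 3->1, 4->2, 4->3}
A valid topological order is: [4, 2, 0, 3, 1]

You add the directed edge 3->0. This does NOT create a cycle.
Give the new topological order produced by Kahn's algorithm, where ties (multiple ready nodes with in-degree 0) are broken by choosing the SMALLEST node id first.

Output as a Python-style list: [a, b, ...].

Old toposort: [4, 2, 0, 3, 1]
Added edge: 3->0
Position of 3 (3) > position of 0 (2). Must reorder: 3 must now come before 0.
Run Kahn's algorithm (break ties by smallest node id):
  initial in-degrees: [2, 2, 1, 1, 0]
  ready (indeg=0): [4]
  pop 4: indeg[2]->0; indeg[3]->0 | ready=[2, 3] | order so far=[4]
  pop 2: indeg[0]->1 | ready=[3] | order so far=[4, 2]
  pop 3: indeg[0]->0; indeg[1]->1 | ready=[0] | order so far=[4, 2, 3]
  pop 0: indeg[1]->0 | ready=[1] | order so far=[4, 2, 3, 0]
  pop 1: no out-edges | ready=[] | order so far=[4, 2, 3, 0, 1]
  Result: [4, 2, 3, 0, 1]

Answer: [4, 2, 3, 0, 1]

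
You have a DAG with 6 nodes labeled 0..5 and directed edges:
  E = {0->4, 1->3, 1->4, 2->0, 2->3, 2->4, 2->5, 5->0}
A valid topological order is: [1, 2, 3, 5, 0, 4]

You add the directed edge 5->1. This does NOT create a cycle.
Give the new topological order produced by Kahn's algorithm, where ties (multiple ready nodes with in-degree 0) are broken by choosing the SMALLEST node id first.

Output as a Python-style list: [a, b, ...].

Old toposort: [1, 2, 3, 5, 0, 4]
Added edge: 5->1
Position of 5 (3) > position of 1 (0). Must reorder: 5 must now come before 1.
Run Kahn's algorithm (break ties by smallest node id):
  initial in-degrees: [2, 1, 0, 2, 3, 1]
  ready (indeg=0): [2]
  pop 2: indeg[0]->1; indeg[3]->1; indeg[4]->2; indeg[5]->0 | ready=[5] | order so far=[2]
  pop 5: indeg[0]->0; indeg[1]->0 | ready=[0, 1] | order so far=[2, 5]
  pop 0: indeg[4]->1 | ready=[1] | order so far=[2, 5, 0]
  pop 1: indeg[3]->0; indeg[4]->0 | ready=[3, 4] | order so far=[2, 5, 0, 1]
  pop 3: no out-edges | ready=[4] | order so far=[2, 5, 0, 1, 3]
  pop 4: no out-edges | ready=[] | order so far=[2, 5, 0, 1, 3, 4]
  Result: [2, 5, 0, 1, 3, 4]

Answer: [2, 5, 0, 1, 3, 4]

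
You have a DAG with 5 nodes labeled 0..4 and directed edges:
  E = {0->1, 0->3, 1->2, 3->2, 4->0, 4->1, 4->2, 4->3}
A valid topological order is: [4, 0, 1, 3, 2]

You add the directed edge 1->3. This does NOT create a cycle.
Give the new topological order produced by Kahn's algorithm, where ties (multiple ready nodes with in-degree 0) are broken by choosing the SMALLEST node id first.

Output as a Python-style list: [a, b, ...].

Answer: [4, 0, 1, 3, 2]

Derivation:
Old toposort: [4, 0, 1, 3, 2]
Added edge: 1->3
Position of 1 (2) < position of 3 (3). Old order still valid.
Run Kahn's algorithm (break ties by smallest node id):
  initial in-degrees: [1, 2, 3, 3, 0]
  ready (indeg=0): [4]
  pop 4: indeg[0]->0; indeg[1]->1; indeg[2]->2; indeg[3]->2 | ready=[0] | order so far=[4]
  pop 0: indeg[1]->0; indeg[3]->1 | ready=[1] | order so far=[4, 0]
  pop 1: indeg[2]->1; indeg[3]->0 | ready=[3] | order so far=[4, 0, 1]
  pop 3: indeg[2]->0 | ready=[2] | order so far=[4, 0, 1, 3]
  pop 2: no out-edges | ready=[] | order so far=[4, 0, 1, 3, 2]
  Result: [4, 0, 1, 3, 2]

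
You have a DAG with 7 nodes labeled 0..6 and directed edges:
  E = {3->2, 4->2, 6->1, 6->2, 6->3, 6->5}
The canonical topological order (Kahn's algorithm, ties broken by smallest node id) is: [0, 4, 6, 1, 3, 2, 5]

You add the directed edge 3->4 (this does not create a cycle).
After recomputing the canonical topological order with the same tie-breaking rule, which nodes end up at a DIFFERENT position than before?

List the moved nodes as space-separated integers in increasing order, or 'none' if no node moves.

Old toposort: [0, 4, 6, 1, 3, 2, 5]
Added edge 3->4
Recompute Kahn (smallest-id tiebreak):
  initial in-degrees: [0, 1, 3, 1, 1, 1, 0]
  ready (indeg=0): [0, 6]
  pop 0: no out-edges | ready=[6] | order so far=[0]
  pop 6: indeg[1]->0; indeg[2]->2; indeg[3]->0; indeg[5]->0 | ready=[1, 3, 5] | order so far=[0, 6]
  pop 1: no out-edges | ready=[3, 5] | order so far=[0, 6, 1]
  pop 3: indeg[2]->1; indeg[4]->0 | ready=[4, 5] | order so far=[0, 6, 1, 3]
  pop 4: indeg[2]->0 | ready=[2, 5] | order so far=[0, 6, 1, 3, 4]
  pop 2: no out-edges | ready=[5] | order so far=[0, 6, 1, 3, 4, 2]
  pop 5: no out-edges | ready=[] | order so far=[0, 6, 1, 3, 4, 2, 5]
New canonical toposort: [0, 6, 1, 3, 4, 2, 5]
Compare positions:
  Node 0: index 0 -> 0 (same)
  Node 1: index 3 -> 2 (moved)
  Node 2: index 5 -> 5 (same)
  Node 3: index 4 -> 3 (moved)
  Node 4: index 1 -> 4 (moved)
  Node 5: index 6 -> 6 (same)
  Node 6: index 2 -> 1 (moved)
Nodes that changed position: 1 3 4 6

Answer: 1 3 4 6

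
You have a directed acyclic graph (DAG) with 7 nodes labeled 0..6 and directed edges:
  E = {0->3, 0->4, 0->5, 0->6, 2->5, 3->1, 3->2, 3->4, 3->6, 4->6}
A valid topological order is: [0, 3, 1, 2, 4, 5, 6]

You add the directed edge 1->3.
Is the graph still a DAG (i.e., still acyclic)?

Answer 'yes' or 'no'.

Given toposort: [0, 3, 1, 2, 4, 5, 6]
Position of 1: index 2; position of 3: index 1
New edge 1->3: backward (u after v in old order)
Backward edge: old toposort is now invalid. Check if this creates a cycle.
Does 3 already reach 1? Reachable from 3: [1, 2, 3, 4, 5, 6]. YES -> cycle!
Still a DAG? no

Answer: no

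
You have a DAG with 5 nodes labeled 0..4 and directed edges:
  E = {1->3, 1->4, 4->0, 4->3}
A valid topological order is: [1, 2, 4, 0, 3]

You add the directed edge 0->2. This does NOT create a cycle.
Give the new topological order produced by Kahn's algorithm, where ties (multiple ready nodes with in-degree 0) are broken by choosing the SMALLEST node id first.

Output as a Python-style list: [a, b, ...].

Old toposort: [1, 2, 4, 0, 3]
Added edge: 0->2
Position of 0 (3) > position of 2 (1). Must reorder: 0 must now come before 2.
Run Kahn's algorithm (break ties by smallest node id):
  initial in-degrees: [1, 0, 1, 2, 1]
  ready (indeg=0): [1]
  pop 1: indeg[3]->1; indeg[4]->0 | ready=[4] | order so far=[1]
  pop 4: indeg[0]->0; indeg[3]->0 | ready=[0, 3] | order so far=[1, 4]
  pop 0: indeg[2]->0 | ready=[2, 3] | order so far=[1, 4, 0]
  pop 2: no out-edges | ready=[3] | order so far=[1, 4, 0, 2]
  pop 3: no out-edges | ready=[] | order so far=[1, 4, 0, 2, 3]
  Result: [1, 4, 0, 2, 3]

Answer: [1, 4, 0, 2, 3]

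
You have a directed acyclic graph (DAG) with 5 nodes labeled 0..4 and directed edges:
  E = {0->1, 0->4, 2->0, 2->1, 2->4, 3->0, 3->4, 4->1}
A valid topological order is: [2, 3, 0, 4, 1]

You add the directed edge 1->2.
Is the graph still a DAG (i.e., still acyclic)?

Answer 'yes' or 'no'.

Given toposort: [2, 3, 0, 4, 1]
Position of 1: index 4; position of 2: index 0
New edge 1->2: backward (u after v in old order)
Backward edge: old toposort is now invalid. Check if this creates a cycle.
Does 2 already reach 1? Reachable from 2: [0, 1, 2, 4]. YES -> cycle!
Still a DAG? no

Answer: no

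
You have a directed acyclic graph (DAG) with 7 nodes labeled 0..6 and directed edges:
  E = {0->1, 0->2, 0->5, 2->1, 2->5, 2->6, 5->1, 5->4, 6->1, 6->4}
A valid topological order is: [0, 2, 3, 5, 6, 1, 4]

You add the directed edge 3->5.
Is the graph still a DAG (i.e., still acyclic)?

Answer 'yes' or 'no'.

Given toposort: [0, 2, 3, 5, 6, 1, 4]
Position of 3: index 2; position of 5: index 3
New edge 3->5: forward
Forward edge: respects the existing order. Still a DAG, same toposort still valid.
Still a DAG? yes

Answer: yes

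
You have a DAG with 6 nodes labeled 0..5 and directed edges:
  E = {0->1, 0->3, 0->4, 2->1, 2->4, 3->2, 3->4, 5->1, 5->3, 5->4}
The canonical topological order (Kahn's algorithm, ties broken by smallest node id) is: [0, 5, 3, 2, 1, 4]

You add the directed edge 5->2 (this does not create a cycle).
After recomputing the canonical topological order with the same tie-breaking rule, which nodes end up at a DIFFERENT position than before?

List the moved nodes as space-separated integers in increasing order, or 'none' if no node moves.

Answer: none

Derivation:
Old toposort: [0, 5, 3, 2, 1, 4]
Added edge 5->2
Recompute Kahn (smallest-id tiebreak):
  initial in-degrees: [0, 3, 2, 2, 4, 0]
  ready (indeg=0): [0, 5]
  pop 0: indeg[1]->2; indeg[3]->1; indeg[4]->3 | ready=[5] | order so far=[0]
  pop 5: indeg[1]->1; indeg[2]->1; indeg[3]->0; indeg[4]->2 | ready=[3] | order so far=[0, 5]
  pop 3: indeg[2]->0; indeg[4]->1 | ready=[2] | order so far=[0, 5, 3]
  pop 2: indeg[1]->0; indeg[4]->0 | ready=[1, 4] | order so far=[0, 5, 3, 2]
  pop 1: no out-edges | ready=[4] | order so far=[0, 5, 3, 2, 1]
  pop 4: no out-edges | ready=[] | order so far=[0, 5, 3, 2, 1, 4]
New canonical toposort: [0, 5, 3, 2, 1, 4]
Compare positions:
  Node 0: index 0 -> 0 (same)
  Node 1: index 4 -> 4 (same)
  Node 2: index 3 -> 3 (same)
  Node 3: index 2 -> 2 (same)
  Node 4: index 5 -> 5 (same)
  Node 5: index 1 -> 1 (same)
Nodes that changed position: none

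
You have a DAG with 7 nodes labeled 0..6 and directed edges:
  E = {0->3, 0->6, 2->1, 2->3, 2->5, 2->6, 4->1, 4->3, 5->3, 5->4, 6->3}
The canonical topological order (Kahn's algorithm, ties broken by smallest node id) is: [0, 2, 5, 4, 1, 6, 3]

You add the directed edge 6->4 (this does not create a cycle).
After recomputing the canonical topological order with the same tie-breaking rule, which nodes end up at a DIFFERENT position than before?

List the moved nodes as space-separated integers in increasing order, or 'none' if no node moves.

Answer: 1 4 6

Derivation:
Old toposort: [0, 2, 5, 4, 1, 6, 3]
Added edge 6->4
Recompute Kahn (smallest-id tiebreak):
  initial in-degrees: [0, 2, 0, 5, 2, 1, 2]
  ready (indeg=0): [0, 2]
  pop 0: indeg[3]->4; indeg[6]->1 | ready=[2] | order so far=[0]
  pop 2: indeg[1]->1; indeg[3]->3; indeg[5]->0; indeg[6]->0 | ready=[5, 6] | order so far=[0, 2]
  pop 5: indeg[3]->2; indeg[4]->1 | ready=[6] | order so far=[0, 2, 5]
  pop 6: indeg[3]->1; indeg[4]->0 | ready=[4] | order so far=[0, 2, 5, 6]
  pop 4: indeg[1]->0; indeg[3]->0 | ready=[1, 3] | order so far=[0, 2, 5, 6, 4]
  pop 1: no out-edges | ready=[3] | order so far=[0, 2, 5, 6, 4, 1]
  pop 3: no out-edges | ready=[] | order so far=[0, 2, 5, 6, 4, 1, 3]
New canonical toposort: [0, 2, 5, 6, 4, 1, 3]
Compare positions:
  Node 0: index 0 -> 0 (same)
  Node 1: index 4 -> 5 (moved)
  Node 2: index 1 -> 1 (same)
  Node 3: index 6 -> 6 (same)
  Node 4: index 3 -> 4 (moved)
  Node 5: index 2 -> 2 (same)
  Node 6: index 5 -> 3 (moved)
Nodes that changed position: 1 4 6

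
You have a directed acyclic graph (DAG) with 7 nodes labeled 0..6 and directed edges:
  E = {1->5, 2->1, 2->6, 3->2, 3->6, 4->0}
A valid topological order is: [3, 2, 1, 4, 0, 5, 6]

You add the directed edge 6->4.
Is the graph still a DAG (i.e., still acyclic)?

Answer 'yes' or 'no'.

Answer: yes

Derivation:
Given toposort: [3, 2, 1, 4, 0, 5, 6]
Position of 6: index 6; position of 4: index 3
New edge 6->4: backward (u after v in old order)
Backward edge: old toposort is now invalid. Check if this creates a cycle.
Does 4 already reach 6? Reachable from 4: [0, 4]. NO -> still a DAG (reorder needed).
Still a DAG? yes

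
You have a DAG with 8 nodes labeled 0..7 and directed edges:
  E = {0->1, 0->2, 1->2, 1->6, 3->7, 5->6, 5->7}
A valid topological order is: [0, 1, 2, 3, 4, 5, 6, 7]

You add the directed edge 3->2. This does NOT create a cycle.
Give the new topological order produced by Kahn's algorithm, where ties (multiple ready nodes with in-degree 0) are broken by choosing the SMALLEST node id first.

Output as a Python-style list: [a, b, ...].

Old toposort: [0, 1, 2, 3, 4, 5, 6, 7]
Added edge: 3->2
Position of 3 (3) > position of 2 (2). Must reorder: 3 must now come before 2.
Run Kahn's algorithm (break ties by smallest node id):
  initial in-degrees: [0, 1, 3, 0, 0, 0, 2, 2]
  ready (indeg=0): [0, 3, 4, 5]
  pop 0: indeg[1]->0; indeg[2]->2 | ready=[1, 3, 4, 5] | order so far=[0]
  pop 1: indeg[2]->1; indeg[6]->1 | ready=[3, 4, 5] | order so far=[0, 1]
  pop 3: indeg[2]->0; indeg[7]->1 | ready=[2, 4, 5] | order so far=[0, 1, 3]
  pop 2: no out-edges | ready=[4, 5] | order so far=[0, 1, 3, 2]
  pop 4: no out-edges | ready=[5] | order so far=[0, 1, 3, 2, 4]
  pop 5: indeg[6]->0; indeg[7]->0 | ready=[6, 7] | order so far=[0, 1, 3, 2, 4, 5]
  pop 6: no out-edges | ready=[7] | order so far=[0, 1, 3, 2, 4, 5, 6]
  pop 7: no out-edges | ready=[] | order so far=[0, 1, 3, 2, 4, 5, 6, 7]
  Result: [0, 1, 3, 2, 4, 5, 6, 7]

Answer: [0, 1, 3, 2, 4, 5, 6, 7]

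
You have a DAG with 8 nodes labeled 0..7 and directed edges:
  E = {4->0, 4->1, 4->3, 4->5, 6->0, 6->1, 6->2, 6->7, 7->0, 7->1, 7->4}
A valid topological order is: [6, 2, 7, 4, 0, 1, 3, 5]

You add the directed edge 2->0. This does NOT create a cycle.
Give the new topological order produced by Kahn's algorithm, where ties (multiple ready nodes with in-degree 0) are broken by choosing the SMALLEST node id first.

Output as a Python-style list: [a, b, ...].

Old toposort: [6, 2, 7, 4, 0, 1, 3, 5]
Added edge: 2->0
Position of 2 (1) < position of 0 (4). Old order still valid.
Run Kahn's algorithm (break ties by smallest node id):
  initial in-degrees: [4, 3, 1, 1, 1, 1, 0, 1]
  ready (indeg=0): [6]
  pop 6: indeg[0]->3; indeg[1]->2; indeg[2]->0; indeg[7]->0 | ready=[2, 7] | order so far=[6]
  pop 2: indeg[0]->2 | ready=[7] | order so far=[6, 2]
  pop 7: indeg[0]->1; indeg[1]->1; indeg[4]->0 | ready=[4] | order so far=[6, 2, 7]
  pop 4: indeg[0]->0; indeg[1]->0; indeg[3]->0; indeg[5]->0 | ready=[0, 1, 3, 5] | order so far=[6, 2, 7, 4]
  pop 0: no out-edges | ready=[1, 3, 5] | order so far=[6, 2, 7, 4, 0]
  pop 1: no out-edges | ready=[3, 5] | order so far=[6, 2, 7, 4, 0, 1]
  pop 3: no out-edges | ready=[5] | order so far=[6, 2, 7, 4, 0, 1, 3]
  pop 5: no out-edges | ready=[] | order so far=[6, 2, 7, 4, 0, 1, 3, 5]
  Result: [6, 2, 7, 4, 0, 1, 3, 5]

Answer: [6, 2, 7, 4, 0, 1, 3, 5]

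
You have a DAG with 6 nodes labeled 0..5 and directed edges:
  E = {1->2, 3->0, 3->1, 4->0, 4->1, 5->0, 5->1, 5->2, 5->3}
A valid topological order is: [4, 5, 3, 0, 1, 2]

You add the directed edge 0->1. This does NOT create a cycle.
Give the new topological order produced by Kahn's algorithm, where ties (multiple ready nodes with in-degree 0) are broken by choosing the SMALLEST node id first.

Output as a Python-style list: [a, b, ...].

Old toposort: [4, 5, 3, 0, 1, 2]
Added edge: 0->1
Position of 0 (3) < position of 1 (4). Old order still valid.
Run Kahn's algorithm (break ties by smallest node id):
  initial in-degrees: [3, 4, 2, 1, 0, 0]
  ready (indeg=0): [4, 5]
  pop 4: indeg[0]->2; indeg[1]->3 | ready=[5] | order so far=[4]
  pop 5: indeg[0]->1; indeg[1]->2; indeg[2]->1; indeg[3]->0 | ready=[3] | order so far=[4, 5]
  pop 3: indeg[0]->0; indeg[1]->1 | ready=[0] | order so far=[4, 5, 3]
  pop 0: indeg[1]->0 | ready=[1] | order so far=[4, 5, 3, 0]
  pop 1: indeg[2]->0 | ready=[2] | order so far=[4, 5, 3, 0, 1]
  pop 2: no out-edges | ready=[] | order so far=[4, 5, 3, 0, 1, 2]
  Result: [4, 5, 3, 0, 1, 2]

Answer: [4, 5, 3, 0, 1, 2]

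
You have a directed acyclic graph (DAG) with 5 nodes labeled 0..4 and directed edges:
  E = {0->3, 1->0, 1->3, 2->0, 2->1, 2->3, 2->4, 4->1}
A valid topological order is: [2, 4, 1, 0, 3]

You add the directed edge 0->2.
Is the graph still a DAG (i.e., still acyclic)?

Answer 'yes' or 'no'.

Answer: no

Derivation:
Given toposort: [2, 4, 1, 0, 3]
Position of 0: index 3; position of 2: index 0
New edge 0->2: backward (u after v in old order)
Backward edge: old toposort is now invalid. Check if this creates a cycle.
Does 2 already reach 0? Reachable from 2: [0, 1, 2, 3, 4]. YES -> cycle!
Still a DAG? no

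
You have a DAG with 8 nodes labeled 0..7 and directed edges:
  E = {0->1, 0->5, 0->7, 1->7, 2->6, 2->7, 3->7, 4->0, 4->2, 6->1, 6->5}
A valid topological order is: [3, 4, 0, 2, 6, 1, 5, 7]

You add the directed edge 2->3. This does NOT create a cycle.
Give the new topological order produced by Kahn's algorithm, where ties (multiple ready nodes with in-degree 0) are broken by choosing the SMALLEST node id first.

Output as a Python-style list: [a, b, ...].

Answer: [4, 0, 2, 3, 6, 1, 5, 7]

Derivation:
Old toposort: [3, 4, 0, 2, 6, 1, 5, 7]
Added edge: 2->3
Position of 2 (3) > position of 3 (0). Must reorder: 2 must now come before 3.
Run Kahn's algorithm (break ties by smallest node id):
  initial in-degrees: [1, 2, 1, 1, 0, 2, 1, 4]
  ready (indeg=0): [4]
  pop 4: indeg[0]->0; indeg[2]->0 | ready=[0, 2] | order so far=[4]
  pop 0: indeg[1]->1; indeg[5]->1; indeg[7]->3 | ready=[2] | order so far=[4, 0]
  pop 2: indeg[3]->0; indeg[6]->0; indeg[7]->2 | ready=[3, 6] | order so far=[4, 0, 2]
  pop 3: indeg[7]->1 | ready=[6] | order so far=[4, 0, 2, 3]
  pop 6: indeg[1]->0; indeg[5]->0 | ready=[1, 5] | order so far=[4, 0, 2, 3, 6]
  pop 1: indeg[7]->0 | ready=[5, 7] | order so far=[4, 0, 2, 3, 6, 1]
  pop 5: no out-edges | ready=[7] | order so far=[4, 0, 2, 3, 6, 1, 5]
  pop 7: no out-edges | ready=[] | order so far=[4, 0, 2, 3, 6, 1, 5, 7]
  Result: [4, 0, 2, 3, 6, 1, 5, 7]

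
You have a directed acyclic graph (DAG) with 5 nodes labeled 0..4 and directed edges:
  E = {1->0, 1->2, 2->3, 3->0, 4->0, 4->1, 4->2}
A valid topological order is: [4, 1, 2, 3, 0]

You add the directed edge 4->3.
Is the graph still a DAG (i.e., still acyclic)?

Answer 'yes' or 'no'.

Given toposort: [4, 1, 2, 3, 0]
Position of 4: index 0; position of 3: index 3
New edge 4->3: forward
Forward edge: respects the existing order. Still a DAG, same toposort still valid.
Still a DAG? yes

Answer: yes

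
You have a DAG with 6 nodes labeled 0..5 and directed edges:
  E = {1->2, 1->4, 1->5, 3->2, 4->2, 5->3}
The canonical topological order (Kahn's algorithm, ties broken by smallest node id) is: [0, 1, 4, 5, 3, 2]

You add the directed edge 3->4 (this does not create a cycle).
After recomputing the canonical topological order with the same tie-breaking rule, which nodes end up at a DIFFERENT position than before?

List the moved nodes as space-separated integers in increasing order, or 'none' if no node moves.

Old toposort: [0, 1, 4, 5, 3, 2]
Added edge 3->4
Recompute Kahn (smallest-id tiebreak):
  initial in-degrees: [0, 0, 3, 1, 2, 1]
  ready (indeg=0): [0, 1]
  pop 0: no out-edges | ready=[1] | order so far=[0]
  pop 1: indeg[2]->2; indeg[4]->1; indeg[5]->0 | ready=[5] | order so far=[0, 1]
  pop 5: indeg[3]->0 | ready=[3] | order so far=[0, 1, 5]
  pop 3: indeg[2]->1; indeg[4]->0 | ready=[4] | order so far=[0, 1, 5, 3]
  pop 4: indeg[2]->0 | ready=[2] | order so far=[0, 1, 5, 3, 4]
  pop 2: no out-edges | ready=[] | order so far=[0, 1, 5, 3, 4, 2]
New canonical toposort: [0, 1, 5, 3, 4, 2]
Compare positions:
  Node 0: index 0 -> 0 (same)
  Node 1: index 1 -> 1 (same)
  Node 2: index 5 -> 5 (same)
  Node 3: index 4 -> 3 (moved)
  Node 4: index 2 -> 4 (moved)
  Node 5: index 3 -> 2 (moved)
Nodes that changed position: 3 4 5

Answer: 3 4 5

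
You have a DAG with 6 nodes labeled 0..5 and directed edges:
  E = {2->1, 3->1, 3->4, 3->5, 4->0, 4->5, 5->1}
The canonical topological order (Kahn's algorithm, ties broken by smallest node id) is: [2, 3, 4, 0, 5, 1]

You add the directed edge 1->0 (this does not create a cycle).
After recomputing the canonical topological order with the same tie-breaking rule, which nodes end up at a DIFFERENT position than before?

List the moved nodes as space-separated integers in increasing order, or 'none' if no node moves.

Old toposort: [2, 3, 4, 0, 5, 1]
Added edge 1->0
Recompute Kahn (smallest-id tiebreak):
  initial in-degrees: [2, 3, 0, 0, 1, 2]
  ready (indeg=0): [2, 3]
  pop 2: indeg[1]->2 | ready=[3] | order so far=[2]
  pop 3: indeg[1]->1; indeg[4]->0; indeg[5]->1 | ready=[4] | order so far=[2, 3]
  pop 4: indeg[0]->1; indeg[5]->0 | ready=[5] | order so far=[2, 3, 4]
  pop 5: indeg[1]->0 | ready=[1] | order so far=[2, 3, 4, 5]
  pop 1: indeg[0]->0 | ready=[0] | order so far=[2, 3, 4, 5, 1]
  pop 0: no out-edges | ready=[] | order so far=[2, 3, 4, 5, 1, 0]
New canonical toposort: [2, 3, 4, 5, 1, 0]
Compare positions:
  Node 0: index 3 -> 5 (moved)
  Node 1: index 5 -> 4 (moved)
  Node 2: index 0 -> 0 (same)
  Node 3: index 1 -> 1 (same)
  Node 4: index 2 -> 2 (same)
  Node 5: index 4 -> 3 (moved)
Nodes that changed position: 0 1 5

Answer: 0 1 5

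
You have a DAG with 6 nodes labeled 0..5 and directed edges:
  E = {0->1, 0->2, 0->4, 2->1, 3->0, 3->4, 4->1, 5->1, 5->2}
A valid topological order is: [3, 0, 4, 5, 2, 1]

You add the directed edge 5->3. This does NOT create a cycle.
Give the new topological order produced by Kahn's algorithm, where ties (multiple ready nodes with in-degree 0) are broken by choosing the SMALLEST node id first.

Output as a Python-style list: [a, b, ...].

Answer: [5, 3, 0, 2, 4, 1]

Derivation:
Old toposort: [3, 0, 4, 5, 2, 1]
Added edge: 5->3
Position of 5 (3) > position of 3 (0). Must reorder: 5 must now come before 3.
Run Kahn's algorithm (break ties by smallest node id):
  initial in-degrees: [1, 4, 2, 1, 2, 0]
  ready (indeg=0): [5]
  pop 5: indeg[1]->3; indeg[2]->1; indeg[3]->0 | ready=[3] | order so far=[5]
  pop 3: indeg[0]->0; indeg[4]->1 | ready=[0] | order so far=[5, 3]
  pop 0: indeg[1]->2; indeg[2]->0; indeg[4]->0 | ready=[2, 4] | order so far=[5, 3, 0]
  pop 2: indeg[1]->1 | ready=[4] | order so far=[5, 3, 0, 2]
  pop 4: indeg[1]->0 | ready=[1] | order so far=[5, 3, 0, 2, 4]
  pop 1: no out-edges | ready=[] | order so far=[5, 3, 0, 2, 4, 1]
  Result: [5, 3, 0, 2, 4, 1]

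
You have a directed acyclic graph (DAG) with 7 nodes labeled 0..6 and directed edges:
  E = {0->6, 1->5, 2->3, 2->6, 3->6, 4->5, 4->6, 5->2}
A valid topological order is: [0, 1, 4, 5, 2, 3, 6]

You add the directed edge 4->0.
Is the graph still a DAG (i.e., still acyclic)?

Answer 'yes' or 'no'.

Given toposort: [0, 1, 4, 5, 2, 3, 6]
Position of 4: index 2; position of 0: index 0
New edge 4->0: backward (u after v in old order)
Backward edge: old toposort is now invalid. Check if this creates a cycle.
Does 0 already reach 4? Reachable from 0: [0, 6]. NO -> still a DAG (reorder needed).
Still a DAG? yes

Answer: yes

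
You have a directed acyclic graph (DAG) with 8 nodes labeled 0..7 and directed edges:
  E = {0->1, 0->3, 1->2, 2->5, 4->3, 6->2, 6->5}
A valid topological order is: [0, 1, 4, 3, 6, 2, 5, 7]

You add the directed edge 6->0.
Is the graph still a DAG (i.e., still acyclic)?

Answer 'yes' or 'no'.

Answer: yes

Derivation:
Given toposort: [0, 1, 4, 3, 6, 2, 5, 7]
Position of 6: index 4; position of 0: index 0
New edge 6->0: backward (u after v in old order)
Backward edge: old toposort is now invalid. Check if this creates a cycle.
Does 0 already reach 6? Reachable from 0: [0, 1, 2, 3, 5]. NO -> still a DAG (reorder needed).
Still a DAG? yes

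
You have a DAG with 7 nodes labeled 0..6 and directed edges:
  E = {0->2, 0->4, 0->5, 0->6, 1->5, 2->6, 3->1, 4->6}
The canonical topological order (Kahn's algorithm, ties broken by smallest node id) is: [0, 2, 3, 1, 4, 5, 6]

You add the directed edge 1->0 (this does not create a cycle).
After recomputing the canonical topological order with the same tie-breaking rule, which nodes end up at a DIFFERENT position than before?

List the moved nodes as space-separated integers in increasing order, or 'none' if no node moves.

Old toposort: [0, 2, 3, 1, 4, 5, 6]
Added edge 1->0
Recompute Kahn (smallest-id tiebreak):
  initial in-degrees: [1, 1, 1, 0, 1, 2, 3]
  ready (indeg=0): [3]
  pop 3: indeg[1]->0 | ready=[1] | order so far=[3]
  pop 1: indeg[0]->0; indeg[5]->1 | ready=[0] | order so far=[3, 1]
  pop 0: indeg[2]->0; indeg[4]->0; indeg[5]->0; indeg[6]->2 | ready=[2, 4, 5] | order so far=[3, 1, 0]
  pop 2: indeg[6]->1 | ready=[4, 5] | order so far=[3, 1, 0, 2]
  pop 4: indeg[6]->0 | ready=[5, 6] | order so far=[3, 1, 0, 2, 4]
  pop 5: no out-edges | ready=[6] | order so far=[3, 1, 0, 2, 4, 5]
  pop 6: no out-edges | ready=[] | order so far=[3, 1, 0, 2, 4, 5, 6]
New canonical toposort: [3, 1, 0, 2, 4, 5, 6]
Compare positions:
  Node 0: index 0 -> 2 (moved)
  Node 1: index 3 -> 1 (moved)
  Node 2: index 1 -> 3 (moved)
  Node 3: index 2 -> 0 (moved)
  Node 4: index 4 -> 4 (same)
  Node 5: index 5 -> 5 (same)
  Node 6: index 6 -> 6 (same)
Nodes that changed position: 0 1 2 3

Answer: 0 1 2 3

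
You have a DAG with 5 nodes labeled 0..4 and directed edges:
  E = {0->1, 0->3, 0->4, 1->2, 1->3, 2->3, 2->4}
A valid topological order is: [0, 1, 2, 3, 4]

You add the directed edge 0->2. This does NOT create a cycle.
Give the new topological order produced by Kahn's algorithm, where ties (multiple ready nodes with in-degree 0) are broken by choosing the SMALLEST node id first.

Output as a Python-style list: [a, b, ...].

Answer: [0, 1, 2, 3, 4]

Derivation:
Old toposort: [0, 1, 2, 3, 4]
Added edge: 0->2
Position of 0 (0) < position of 2 (2). Old order still valid.
Run Kahn's algorithm (break ties by smallest node id):
  initial in-degrees: [0, 1, 2, 3, 2]
  ready (indeg=0): [0]
  pop 0: indeg[1]->0; indeg[2]->1; indeg[3]->2; indeg[4]->1 | ready=[1] | order so far=[0]
  pop 1: indeg[2]->0; indeg[3]->1 | ready=[2] | order so far=[0, 1]
  pop 2: indeg[3]->0; indeg[4]->0 | ready=[3, 4] | order so far=[0, 1, 2]
  pop 3: no out-edges | ready=[4] | order so far=[0, 1, 2, 3]
  pop 4: no out-edges | ready=[] | order so far=[0, 1, 2, 3, 4]
  Result: [0, 1, 2, 3, 4]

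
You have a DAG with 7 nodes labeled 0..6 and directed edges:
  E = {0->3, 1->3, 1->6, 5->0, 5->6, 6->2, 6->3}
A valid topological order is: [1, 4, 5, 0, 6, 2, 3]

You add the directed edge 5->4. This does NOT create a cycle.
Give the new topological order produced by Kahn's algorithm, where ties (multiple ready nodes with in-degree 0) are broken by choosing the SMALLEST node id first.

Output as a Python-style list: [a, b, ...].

Old toposort: [1, 4, 5, 0, 6, 2, 3]
Added edge: 5->4
Position of 5 (2) > position of 4 (1). Must reorder: 5 must now come before 4.
Run Kahn's algorithm (break ties by smallest node id):
  initial in-degrees: [1, 0, 1, 3, 1, 0, 2]
  ready (indeg=0): [1, 5]
  pop 1: indeg[3]->2; indeg[6]->1 | ready=[5] | order so far=[1]
  pop 5: indeg[0]->0; indeg[4]->0; indeg[6]->0 | ready=[0, 4, 6] | order so far=[1, 5]
  pop 0: indeg[3]->1 | ready=[4, 6] | order so far=[1, 5, 0]
  pop 4: no out-edges | ready=[6] | order so far=[1, 5, 0, 4]
  pop 6: indeg[2]->0; indeg[3]->0 | ready=[2, 3] | order so far=[1, 5, 0, 4, 6]
  pop 2: no out-edges | ready=[3] | order so far=[1, 5, 0, 4, 6, 2]
  pop 3: no out-edges | ready=[] | order so far=[1, 5, 0, 4, 6, 2, 3]
  Result: [1, 5, 0, 4, 6, 2, 3]

Answer: [1, 5, 0, 4, 6, 2, 3]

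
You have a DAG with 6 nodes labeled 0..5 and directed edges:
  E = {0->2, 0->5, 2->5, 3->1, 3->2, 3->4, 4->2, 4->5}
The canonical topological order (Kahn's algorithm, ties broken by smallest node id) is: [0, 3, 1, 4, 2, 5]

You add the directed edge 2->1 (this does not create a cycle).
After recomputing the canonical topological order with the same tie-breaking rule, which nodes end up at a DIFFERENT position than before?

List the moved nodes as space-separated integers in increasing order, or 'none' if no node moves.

Answer: 1 2 4

Derivation:
Old toposort: [0, 3, 1, 4, 2, 5]
Added edge 2->1
Recompute Kahn (smallest-id tiebreak):
  initial in-degrees: [0, 2, 3, 0, 1, 3]
  ready (indeg=0): [0, 3]
  pop 0: indeg[2]->2; indeg[5]->2 | ready=[3] | order so far=[0]
  pop 3: indeg[1]->1; indeg[2]->1; indeg[4]->0 | ready=[4] | order so far=[0, 3]
  pop 4: indeg[2]->0; indeg[5]->1 | ready=[2] | order so far=[0, 3, 4]
  pop 2: indeg[1]->0; indeg[5]->0 | ready=[1, 5] | order so far=[0, 3, 4, 2]
  pop 1: no out-edges | ready=[5] | order so far=[0, 3, 4, 2, 1]
  pop 5: no out-edges | ready=[] | order so far=[0, 3, 4, 2, 1, 5]
New canonical toposort: [0, 3, 4, 2, 1, 5]
Compare positions:
  Node 0: index 0 -> 0 (same)
  Node 1: index 2 -> 4 (moved)
  Node 2: index 4 -> 3 (moved)
  Node 3: index 1 -> 1 (same)
  Node 4: index 3 -> 2 (moved)
  Node 5: index 5 -> 5 (same)
Nodes that changed position: 1 2 4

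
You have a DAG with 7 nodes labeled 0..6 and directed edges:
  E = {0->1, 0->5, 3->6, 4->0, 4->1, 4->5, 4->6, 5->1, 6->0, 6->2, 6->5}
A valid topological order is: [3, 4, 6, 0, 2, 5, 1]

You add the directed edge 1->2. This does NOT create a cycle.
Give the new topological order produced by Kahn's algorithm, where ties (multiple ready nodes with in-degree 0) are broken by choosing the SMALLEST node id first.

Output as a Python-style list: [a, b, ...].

Old toposort: [3, 4, 6, 0, 2, 5, 1]
Added edge: 1->2
Position of 1 (6) > position of 2 (4). Must reorder: 1 must now come before 2.
Run Kahn's algorithm (break ties by smallest node id):
  initial in-degrees: [2, 3, 2, 0, 0, 3, 2]
  ready (indeg=0): [3, 4]
  pop 3: indeg[6]->1 | ready=[4] | order so far=[3]
  pop 4: indeg[0]->1; indeg[1]->2; indeg[5]->2; indeg[6]->0 | ready=[6] | order so far=[3, 4]
  pop 6: indeg[0]->0; indeg[2]->1; indeg[5]->1 | ready=[0] | order so far=[3, 4, 6]
  pop 0: indeg[1]->1; indeg[5]->0 | ready=[5] | order so far=[3, 4, 6, 0]
  pop 5: indeg[1]->0 | ready=[1] | order so far=[3, 4, 6, 0, 5]
  pop 1: indeg[2]->0 | ready=[2] | order so far=[3, 4, 6, 0, 5, 1]
  pop 2: no out-edges | ready=[] | order so far=[3, 4, 6, 0, 5, 1, 2]
  Result: [3, 4, 6, 0, 5, 1, 2]

Answer: [3, 4, 6, 0, 5, 1, 2]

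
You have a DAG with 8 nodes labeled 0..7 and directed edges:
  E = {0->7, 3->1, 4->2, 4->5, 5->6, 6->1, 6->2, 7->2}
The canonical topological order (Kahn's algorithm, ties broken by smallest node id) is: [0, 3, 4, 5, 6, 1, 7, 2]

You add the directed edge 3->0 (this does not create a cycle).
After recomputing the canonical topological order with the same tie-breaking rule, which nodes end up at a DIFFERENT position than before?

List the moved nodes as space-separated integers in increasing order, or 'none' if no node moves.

Answer: 0 3

Derivation:
Old toposort: [0, 3, 4, 5, 6, 1, 7, 2]
Added edge 3->0
Recompute Kahn (smallest-id tiebreak):
  initial in-degrees: [1, 2, 3, 0, 0, 1, 1, 1]
  ready (indeg=0): [3, 4]
  pop 3: indeg[0]->0; indeg[1]->1 | ready=[0, 4] | order so far=[3]
  pop 0: indeg[7]->0 | ready=[4, 7] | order so far=[3, 0]
  pop 4: indeg[2]->2; indeg[5]->0 | ready=[5, 7] | order so far=[3, 0, 4]
  pop 5: indeg[6]->0 | ready=[6, 7] | order so far=[3, 0, 4, 5]
  pop 6: indeg[1]->0; indeg[2]->1 | ready=[1, 7] | order so far=[3, 0, 4, 5, 6]
  pop 1: no out-edges | ready=[7] | order so far=[3, 0, 4, 5, 6, 1]
  pop 7: indeg[2]->0 | ready=[2] | order so far=[3, 0, 4, 5, 6, 1, 7]
  pop 2: no out-edges | ready=[] | order so far=[3, 0, 4, 5, 6, 1, 7, 2]
New canonical toposort: [3, 0, 4, 5, 6, 1, 7, 2]
Compare positions:
  Node 0: index 0 -> 1 (moved)
  Node 1: index 5 -> 5 (same)
  Node 2: index 7 -> 7 (same)
  Node 3: index 1 -> 0 (moved)
  Node 4: index 2 -> 2 (same)
  Node 5: index 3 -> 3 (same)
  Node 6: index 4 -> 4 (same)
  Node 7: index 6 -> 6 (same)
Nodes that changed position: 0 3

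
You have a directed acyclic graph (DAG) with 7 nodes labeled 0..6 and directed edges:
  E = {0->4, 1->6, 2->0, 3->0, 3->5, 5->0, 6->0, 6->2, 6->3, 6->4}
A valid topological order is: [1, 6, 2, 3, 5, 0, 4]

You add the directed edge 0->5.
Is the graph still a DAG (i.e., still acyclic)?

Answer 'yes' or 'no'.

Answer: no

Derivation:
Given toposort: [1, 6, 2, 3, 5, 0, 4]
Position of 0: index 5; position of 5: index 4
New edge 0->5: backward (u after v in old order)
Backward edge: old toposort is now invalid. Check if this creates a cycle.
Does 5 already reach 0? Reachable from 5: [0, 4, 5]. YES -> cycle!
Still a DAG? no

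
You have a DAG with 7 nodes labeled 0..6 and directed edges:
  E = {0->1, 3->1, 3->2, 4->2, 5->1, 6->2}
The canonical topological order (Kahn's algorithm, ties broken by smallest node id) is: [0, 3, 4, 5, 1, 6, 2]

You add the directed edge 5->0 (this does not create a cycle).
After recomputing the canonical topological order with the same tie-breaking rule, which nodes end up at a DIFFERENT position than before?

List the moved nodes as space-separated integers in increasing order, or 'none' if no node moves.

Old toposort: [0, 3, 4, 5, 1, 6, 2]
Added edge 5->0
Recompute Kahn (smallest-id tiebreak):
  initial in-degrees: [1, 3, 3, 0, 0, 0, 0]
  ready (indeg=0): [3, 4, 5, 6]
  pop 3: indeg[1]->2; indeg[2]->2 | ready=[4, 5, 6] | order so far=[3]
  pop 4: indeg[2]->1 | ready=[5, 6] | order so far=[3, 4]
  pop 5: indeg[0]->0; indeg[1]->1 | ready=[0, 6] | order so far=[3, 4, 5]
  pop 0: indeg[1]->0 | ready=[1, 6] | order so far=[3, 4, 5, 0]
  pop 1: no out-edges | ready=[6] | order so far=[3, 4, 5, 0, 1]
  pop 6: indeg[2]->0 | ready=[2] | order so far=[3, 4, 5, 0, 1, 6]
  pop 2: no out-edges | ready=[] | order so far=[3, 4, 5, 0, 1, 6, 2]
New canonical toposort: [3, 4, 5, 0, 1, 6, 2]
Compare positions:
  Node 0: index 0 -> 3 (moved)
  Node 1: index 4 -> 4 (same)
  Node 2: index 6 -> 6 (same)
  Node 3: index 1 -> 0 (moved)
  Node 4: index 2 -> 1 (moved)
  Node 5: index 3 -> 2 (moved)
  Node 6: index 5 -> 5 (same)
Nodes that changed position: 0 3 4 5

Answer: 0 3 4 5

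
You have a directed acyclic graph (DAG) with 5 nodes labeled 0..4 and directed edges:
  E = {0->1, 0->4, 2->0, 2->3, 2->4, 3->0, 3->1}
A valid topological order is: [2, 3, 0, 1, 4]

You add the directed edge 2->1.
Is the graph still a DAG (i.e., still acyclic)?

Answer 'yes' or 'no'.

Answer: yes

Derivation:
Given toposort: [2, 3, 0, 1, 4]
Position of 2: index 0; position of 1: index 3
New edge 2->1: forward
Forward edge: respects the existing order. Still a DAG, same toposort still valid.
Still a DAG? yes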